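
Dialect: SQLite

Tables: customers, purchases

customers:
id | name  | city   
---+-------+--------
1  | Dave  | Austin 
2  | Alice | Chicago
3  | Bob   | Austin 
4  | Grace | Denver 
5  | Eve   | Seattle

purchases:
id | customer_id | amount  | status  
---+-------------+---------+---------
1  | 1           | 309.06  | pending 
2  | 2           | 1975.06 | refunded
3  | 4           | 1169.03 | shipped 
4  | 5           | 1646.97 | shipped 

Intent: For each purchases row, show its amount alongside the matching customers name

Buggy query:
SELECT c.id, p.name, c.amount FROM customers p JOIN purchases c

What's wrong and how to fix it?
Bug: Missing join condition: each purchases row is matched to all customers rows instead of just its own

Fix: Specify the join condition linking the foreign key to the parent id

Corrected query:
SELECT c.id, p.name, c.amount FROM customers p JOIN purchases c ON c.customer_id = p.id

Result:
id | name  | amount 
---+-------+--------
1  | Dave  | 309.06 
2  | Alice | 1975.06
3  | Grace | 1169.03
4  | Eve   | 1646.97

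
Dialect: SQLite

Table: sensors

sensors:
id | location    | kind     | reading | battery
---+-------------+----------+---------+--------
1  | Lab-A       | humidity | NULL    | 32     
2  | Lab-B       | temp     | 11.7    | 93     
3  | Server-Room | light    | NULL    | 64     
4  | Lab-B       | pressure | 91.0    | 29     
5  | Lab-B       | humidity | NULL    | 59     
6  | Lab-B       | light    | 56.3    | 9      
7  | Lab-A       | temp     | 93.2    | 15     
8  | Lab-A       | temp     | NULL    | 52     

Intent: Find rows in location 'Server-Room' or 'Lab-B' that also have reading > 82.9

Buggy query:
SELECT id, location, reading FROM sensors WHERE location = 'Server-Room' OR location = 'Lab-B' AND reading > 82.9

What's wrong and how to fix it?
Bug: AND binds tighter than OR, so this parses as location = 'Server-Room' OR (location = 'Lab-B' AND reading > 82.9)

Fix: Group the OR with parentheses (or use IN), then AND the threshold

Corrected query:
SELECT id, location, reading FROM sensors WHERE (location = 'Server-Room' OR location = 'Lab-B') AND reading > 82.9

Result:
id | location | reading
---+----------+--------
4  | Lab-B    | 91     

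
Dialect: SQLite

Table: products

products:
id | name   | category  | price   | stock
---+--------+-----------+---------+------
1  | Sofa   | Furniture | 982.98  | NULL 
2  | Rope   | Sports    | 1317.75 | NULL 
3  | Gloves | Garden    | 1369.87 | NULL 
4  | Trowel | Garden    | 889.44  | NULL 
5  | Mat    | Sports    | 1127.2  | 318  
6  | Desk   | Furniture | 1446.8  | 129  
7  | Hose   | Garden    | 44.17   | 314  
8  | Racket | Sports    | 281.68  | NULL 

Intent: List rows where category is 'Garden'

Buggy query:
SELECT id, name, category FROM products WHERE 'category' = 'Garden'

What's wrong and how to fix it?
Bug: Single quotes denote string literals in SQL; the column name is being compared as a constant string

Fix: Remove the quotes around the column name (or use double quotes for an identifier)

Corrected query:
SELECT id, name, category FROM products WHERE category = 'Garden'

Result:
id | name   | category
---+--------+---------
3  | Gloves | Garden  
4  | Trowel | Garden  
7  | Hose   | Garden  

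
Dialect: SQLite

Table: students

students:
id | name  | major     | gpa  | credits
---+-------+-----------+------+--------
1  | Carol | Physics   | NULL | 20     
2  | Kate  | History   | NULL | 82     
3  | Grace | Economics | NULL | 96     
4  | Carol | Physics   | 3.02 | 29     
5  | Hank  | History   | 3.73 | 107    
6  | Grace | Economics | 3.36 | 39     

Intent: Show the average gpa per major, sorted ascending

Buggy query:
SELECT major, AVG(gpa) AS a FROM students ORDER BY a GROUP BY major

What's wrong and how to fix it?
Bug: GROUP BY must precede ORDER BY

Fix: Move ORDER BY to the end, after GROUP BY

Corrected query:
SELECT major, AVG(gpa) AS a FROM students GROUP BY major ORDER BY a

Result:
major     | a   
----------+-----
Physics   | 3.02
Economics | 3.36
History   | 3.73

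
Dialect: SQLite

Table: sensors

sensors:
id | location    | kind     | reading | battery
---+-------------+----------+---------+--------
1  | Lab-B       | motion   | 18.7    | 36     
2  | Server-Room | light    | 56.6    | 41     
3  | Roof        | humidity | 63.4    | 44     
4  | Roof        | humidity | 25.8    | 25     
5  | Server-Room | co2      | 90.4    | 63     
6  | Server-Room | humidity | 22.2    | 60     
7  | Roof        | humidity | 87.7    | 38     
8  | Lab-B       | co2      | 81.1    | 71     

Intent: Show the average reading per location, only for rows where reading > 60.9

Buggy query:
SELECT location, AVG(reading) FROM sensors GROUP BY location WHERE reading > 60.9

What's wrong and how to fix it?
Bug: WHERE cannot follow GROUP BY

Fix: Move the WHERE clause before GROUP BY

Corrected query:
SELECT location, AVG(reading) FROM sensors WHERE reading > 60.9 GROUP BY location

Result:
location    | AVG(reading)
------------+-------------
Lab-B       | 81.1        
Roof        | 75.55       
Server-Room | 90.4        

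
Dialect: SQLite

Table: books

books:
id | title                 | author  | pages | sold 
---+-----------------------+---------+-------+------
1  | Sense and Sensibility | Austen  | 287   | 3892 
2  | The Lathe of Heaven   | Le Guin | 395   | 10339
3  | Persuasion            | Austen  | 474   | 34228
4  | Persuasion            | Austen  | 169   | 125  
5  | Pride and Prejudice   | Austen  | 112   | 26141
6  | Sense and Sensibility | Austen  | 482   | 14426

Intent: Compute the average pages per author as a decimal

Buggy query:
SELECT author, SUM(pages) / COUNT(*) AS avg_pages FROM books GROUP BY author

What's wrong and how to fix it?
Bug: SUM(pages) and COUNT(*) are both integers; the division truncates the fractional part

Fix: Cast one side to REAL so the division keeps the fractional part

Corrected query:
SELECT author, SUM(pages) * 1.0 / COUNT(*) AS avg_pages FROM books GROUP BY author

Result:
author  | avg_pages
--------+----------
Austen  | 304.8    
Le Guin | 395      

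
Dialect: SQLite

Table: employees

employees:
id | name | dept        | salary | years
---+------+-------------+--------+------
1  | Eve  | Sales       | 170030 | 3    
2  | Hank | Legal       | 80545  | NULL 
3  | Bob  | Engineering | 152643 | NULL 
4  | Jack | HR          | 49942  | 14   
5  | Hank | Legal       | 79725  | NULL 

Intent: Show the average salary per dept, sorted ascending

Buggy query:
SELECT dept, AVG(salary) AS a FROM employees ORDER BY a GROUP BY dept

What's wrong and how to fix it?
Bug: ORDER BY appears before GROUP BY; SQL clause order requires GROUP BY first

Fix: Move ORDER BY to the end, after GROUP BY

Corrected query:
SELECT dept, AVG(salary) AS a FROM employees GROUP BY dept ORDER BY a

Result:
dept        | a     
------------+-------
HR          | 49942 
Legal       | 80135 
Engineering | 152643
Sales       | 170030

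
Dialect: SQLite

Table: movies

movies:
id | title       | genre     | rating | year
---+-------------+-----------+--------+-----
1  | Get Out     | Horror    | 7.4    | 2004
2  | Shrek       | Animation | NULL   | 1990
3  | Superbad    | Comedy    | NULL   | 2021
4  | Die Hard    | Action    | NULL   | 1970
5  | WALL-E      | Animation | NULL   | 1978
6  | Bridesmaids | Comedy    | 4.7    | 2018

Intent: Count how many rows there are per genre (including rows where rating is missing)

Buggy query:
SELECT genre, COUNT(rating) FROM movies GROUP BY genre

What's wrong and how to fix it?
Bug: COUNT(column) counts non-NULL values only; rows with NULL rating aren't counted

Fix: Replace COUNT(rating) with COUNT(*)

Corrected query:
SELECT genre, COUNT(*) FROM movies GROUP BY genre

Result:
genre     | COUNT(*)
----------+---------
Action    | 1       
Animation | 2       
Comedy    | 2       
Horror    | 1       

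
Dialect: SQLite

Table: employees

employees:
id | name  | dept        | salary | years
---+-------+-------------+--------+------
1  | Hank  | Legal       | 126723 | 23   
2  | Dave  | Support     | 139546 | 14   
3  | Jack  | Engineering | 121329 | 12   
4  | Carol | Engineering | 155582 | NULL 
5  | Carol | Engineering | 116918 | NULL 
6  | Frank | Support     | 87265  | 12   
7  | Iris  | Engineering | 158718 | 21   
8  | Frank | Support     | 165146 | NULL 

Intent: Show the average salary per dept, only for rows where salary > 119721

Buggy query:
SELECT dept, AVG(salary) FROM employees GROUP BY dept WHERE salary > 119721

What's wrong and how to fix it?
Bug: Row-level WHERE must come before GROUP BY in the clause order

Fix: Move the WHERE clause before GROUP BY

Corrected query:
SELECT dept, AVG(salary) FROM employees WHERE salary > 119721 GROUP BY dept

Result:
dept        | AVG(salary)  
------------+--------------
Engineering | 145209.666667
Legal       | 126723       
Support     | 152346       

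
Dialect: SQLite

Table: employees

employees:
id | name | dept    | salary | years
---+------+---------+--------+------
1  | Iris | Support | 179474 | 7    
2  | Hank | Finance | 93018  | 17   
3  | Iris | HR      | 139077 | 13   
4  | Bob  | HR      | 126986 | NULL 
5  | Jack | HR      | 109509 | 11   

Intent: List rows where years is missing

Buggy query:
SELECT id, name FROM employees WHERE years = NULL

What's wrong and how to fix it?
Bug: '= NULL' is always unknown in SQL three-valued logic, so no rows match

Fix: Use IS NULL to test for NULL

Corrected query:
SELECT id, name FROM employees WHERE years IS NULL

Result:
id | name
---+-----
4  | Bob 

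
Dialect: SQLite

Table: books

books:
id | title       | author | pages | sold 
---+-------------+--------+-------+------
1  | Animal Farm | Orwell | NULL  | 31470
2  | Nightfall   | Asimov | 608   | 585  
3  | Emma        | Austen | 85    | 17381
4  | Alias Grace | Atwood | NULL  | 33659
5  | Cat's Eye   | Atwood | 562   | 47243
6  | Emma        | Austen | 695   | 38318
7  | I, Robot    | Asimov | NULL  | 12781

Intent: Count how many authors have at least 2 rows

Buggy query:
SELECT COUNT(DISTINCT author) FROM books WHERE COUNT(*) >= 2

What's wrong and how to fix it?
Bug: WHERE filters individual rows, not groups, so a group-level COUNT is invalid there

Fix: Use a subquery that GROUPs and filters with HAVING, then count its rows

Corrected query:
SELECT COUNT(*) FROM (SELECT author FROM books GROUP BY author HAVING COUNT(*) >= 2)

Result:
COUNT(*)
--------
3       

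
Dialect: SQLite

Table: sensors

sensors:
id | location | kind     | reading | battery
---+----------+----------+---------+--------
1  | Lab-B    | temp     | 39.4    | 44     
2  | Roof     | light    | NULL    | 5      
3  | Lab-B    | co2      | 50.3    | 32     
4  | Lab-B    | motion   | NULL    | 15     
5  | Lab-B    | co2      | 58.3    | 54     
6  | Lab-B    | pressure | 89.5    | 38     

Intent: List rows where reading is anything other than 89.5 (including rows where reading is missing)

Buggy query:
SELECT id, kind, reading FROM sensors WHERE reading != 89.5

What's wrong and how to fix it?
Bug: 'reading != 89.5' is unknown when reading is NULL, so NULL rows are silently excluded

Fix: Handle NULL separately with IS NULL alongside the inequality

Corrected query:
SELECT id, kind, reading FROM sensors WHERE reading != 89.5 OR reading IS NULL

Result:
id | kind   | reading
---+--------+--------
1  | temp   | 39.4   
2  | light  | NULL   
3  | co2    | 50.3   
4  | motion | NULL   
5  | co2    | 58.3   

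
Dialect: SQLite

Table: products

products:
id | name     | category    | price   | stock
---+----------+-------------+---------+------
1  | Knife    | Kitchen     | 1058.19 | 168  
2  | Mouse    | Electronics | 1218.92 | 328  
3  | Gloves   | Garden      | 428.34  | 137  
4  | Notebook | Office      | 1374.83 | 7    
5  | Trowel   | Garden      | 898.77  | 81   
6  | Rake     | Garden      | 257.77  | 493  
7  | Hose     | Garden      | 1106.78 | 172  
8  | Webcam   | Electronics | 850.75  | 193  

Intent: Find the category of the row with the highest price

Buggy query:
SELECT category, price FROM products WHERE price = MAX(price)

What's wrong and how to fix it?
Bug: WHERE is evaluated per row; an aggregate over the whole table isn't defined there

Fix: Use a subquery: WHERE price = (SELECT MAX(price) FROM products)

Corrected query:
SELECT category, price FROM products WHERE price = (SELECT MAX(price) FROM products)

Result:
category | price  
---------+--------
Office   | 1374.83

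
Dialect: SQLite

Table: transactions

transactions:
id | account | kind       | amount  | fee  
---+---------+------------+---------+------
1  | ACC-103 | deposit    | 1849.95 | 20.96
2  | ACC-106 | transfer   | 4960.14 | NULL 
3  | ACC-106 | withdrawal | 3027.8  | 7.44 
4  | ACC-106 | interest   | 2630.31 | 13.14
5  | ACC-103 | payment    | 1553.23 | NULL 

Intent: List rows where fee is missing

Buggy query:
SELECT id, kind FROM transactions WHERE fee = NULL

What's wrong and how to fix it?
Bug: Comparing to NULL with '=' never matches; NULL = NULL is unknown, not true

Fix: Replace '= NULL' with 'IS NULL'

Corrected query:
SELECT id, kind FROM transactions WHERE fee IS NULL

Result:
id | kind    
---+---------
2  | transfer
5  | payment 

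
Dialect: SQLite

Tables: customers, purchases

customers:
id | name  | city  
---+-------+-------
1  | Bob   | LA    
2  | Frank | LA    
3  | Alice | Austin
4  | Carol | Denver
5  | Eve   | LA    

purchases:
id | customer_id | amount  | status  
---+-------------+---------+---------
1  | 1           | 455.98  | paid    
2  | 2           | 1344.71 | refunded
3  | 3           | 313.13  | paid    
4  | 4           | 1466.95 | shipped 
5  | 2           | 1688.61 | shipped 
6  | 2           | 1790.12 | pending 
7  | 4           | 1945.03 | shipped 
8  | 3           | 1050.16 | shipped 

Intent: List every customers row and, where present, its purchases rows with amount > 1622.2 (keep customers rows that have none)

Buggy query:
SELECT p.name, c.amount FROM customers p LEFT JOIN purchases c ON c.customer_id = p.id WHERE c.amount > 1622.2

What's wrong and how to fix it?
Bug: A WHERE condition on the right-hand table after LEFT JOIN drops unmatched parents

Fix: Put 'c.amount > 1622.2' in the JOIN's ON clause instead of WHERE

Corrected query:
SELECT p.name, c.amount FROM customers p LEFT JOIN purchases c ON c.customer_id = p.id AND c.amount > 1622.2

Result:
name  | amount 
------+--------
Bob   | NULL   
Frank | 1688.61
Frank | 1790.12
Alice | NULL   
Carol | 1945.03
Eve   | NULL   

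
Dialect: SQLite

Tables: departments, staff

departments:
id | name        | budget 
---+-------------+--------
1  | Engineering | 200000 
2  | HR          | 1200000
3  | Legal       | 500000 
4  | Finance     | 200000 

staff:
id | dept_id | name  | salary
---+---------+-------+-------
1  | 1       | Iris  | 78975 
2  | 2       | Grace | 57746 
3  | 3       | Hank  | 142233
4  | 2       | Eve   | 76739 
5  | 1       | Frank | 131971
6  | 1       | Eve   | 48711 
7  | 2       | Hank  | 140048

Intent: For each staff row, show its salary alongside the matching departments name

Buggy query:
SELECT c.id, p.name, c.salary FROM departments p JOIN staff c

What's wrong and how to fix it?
Bug: JOIN with no ON clause produces a cartesian product; every staff row pairs with every departments row

Fix: Specify the join condition linking the foreign key to the parent id

Corrected query:
SELECT c.id, p.name, c.salary FROM departments p JOIN staff c ON c.dept_id = p.id

Result:
id | name        | salary
---+-------------+-------
1  | Engineering | 78975 
2  | HR          | 57746 
3  | Legal       | 142233
4  | HR          | 76739 
5  | Engineering | 131971
6  | Engineering | 48711 
7  | HR          | 140048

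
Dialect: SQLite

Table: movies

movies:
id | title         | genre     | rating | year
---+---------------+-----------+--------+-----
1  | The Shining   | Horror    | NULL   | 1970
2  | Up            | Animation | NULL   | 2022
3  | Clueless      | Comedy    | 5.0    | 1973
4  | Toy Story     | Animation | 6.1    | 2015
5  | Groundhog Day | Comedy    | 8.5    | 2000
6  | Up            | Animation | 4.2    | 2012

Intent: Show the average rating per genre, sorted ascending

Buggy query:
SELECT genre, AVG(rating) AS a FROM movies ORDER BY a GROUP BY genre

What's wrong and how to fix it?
Bug: GROUP BY must precede ORDER BY

Fix: Move ORDER BY to the end, after GROUP BY

Corrected query:
SELECT genre, AVG(rating) AS a FROM movies GROUP BY genre ORDER BY a

Result:
genre     | a   
----------+-----
Horror    | NULL
Animation | 5.15
Comedy    | 6.75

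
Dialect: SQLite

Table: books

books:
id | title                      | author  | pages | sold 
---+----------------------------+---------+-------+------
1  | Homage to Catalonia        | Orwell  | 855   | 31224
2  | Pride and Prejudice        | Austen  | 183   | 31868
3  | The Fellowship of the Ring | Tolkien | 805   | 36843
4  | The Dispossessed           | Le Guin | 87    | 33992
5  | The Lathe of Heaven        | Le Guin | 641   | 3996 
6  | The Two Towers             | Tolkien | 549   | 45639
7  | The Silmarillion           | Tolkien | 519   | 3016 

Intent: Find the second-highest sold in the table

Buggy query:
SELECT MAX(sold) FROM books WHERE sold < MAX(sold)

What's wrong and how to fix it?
Bug: MAX(sold) on the right of the comparison is an aggregate-in-WHERE error

Fix: Put the inner MAX in a scalar subquery

Corrected query:
SELECT MAX(sold) FROM books WHERE sold < (SELECT MAX(sold) FROM books)

Result:
MAX(sold)
---------
36843    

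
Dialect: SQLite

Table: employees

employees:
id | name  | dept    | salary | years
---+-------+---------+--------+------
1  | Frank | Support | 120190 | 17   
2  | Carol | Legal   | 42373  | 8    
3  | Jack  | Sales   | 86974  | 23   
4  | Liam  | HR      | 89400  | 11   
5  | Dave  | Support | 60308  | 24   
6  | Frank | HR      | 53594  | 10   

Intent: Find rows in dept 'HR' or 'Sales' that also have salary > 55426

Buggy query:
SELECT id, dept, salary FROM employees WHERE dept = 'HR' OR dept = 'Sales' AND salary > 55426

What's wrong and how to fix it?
Bug: AND binds tighter than OR, so this parses as dept = 'HR' OR (dept = 'Sales' AND salary > 55426)

Fix: Add parentheses around the OR so the AND applies to both alternatives

Corrected query:
SELECT id, dept, salary FROM employees WHERE (dept = 'HR' OR dept = 'Sales') AND salary > 55426

Result:
id | dept  | salary
---+-------+-------
3  | Sales | 86974 
4  | HR    | 89400 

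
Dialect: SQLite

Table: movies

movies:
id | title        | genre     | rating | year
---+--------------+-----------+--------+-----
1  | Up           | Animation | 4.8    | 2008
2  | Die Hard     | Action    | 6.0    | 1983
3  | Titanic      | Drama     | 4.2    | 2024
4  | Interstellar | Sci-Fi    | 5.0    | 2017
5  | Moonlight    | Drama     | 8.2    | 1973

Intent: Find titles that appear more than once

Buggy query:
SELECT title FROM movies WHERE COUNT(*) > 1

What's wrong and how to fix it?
Bug: WHERE can't reference COUNT(*); aggregates are computed after WHERE

Fix: Group first, then use HAVING for the count condition

Corrected query:
SELECT title FROM movies GROUP BY title HAVING COUNT(*) > 1

Result:
(no rows)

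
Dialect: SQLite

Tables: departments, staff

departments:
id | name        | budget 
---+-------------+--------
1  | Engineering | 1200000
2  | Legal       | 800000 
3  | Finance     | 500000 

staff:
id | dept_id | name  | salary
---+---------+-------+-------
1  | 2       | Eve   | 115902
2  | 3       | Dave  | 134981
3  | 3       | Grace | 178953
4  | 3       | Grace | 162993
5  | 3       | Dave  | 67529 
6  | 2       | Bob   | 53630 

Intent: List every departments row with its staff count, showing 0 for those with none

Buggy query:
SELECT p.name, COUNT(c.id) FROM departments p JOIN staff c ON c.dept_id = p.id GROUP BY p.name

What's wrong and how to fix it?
Bug: INNER JOIN drops departments rows that have no matching staff rows

Fix: Use LEFT JOIN so parents without children still appear (COUNT(c.id) gives 0)

Corrected query:
SELECT p.name, COUNT(c.id) FROM departments p LEFT JOIN staff c ON c.dept_id = p.id GROUP BY p.name

Result:
name        | COUNT(c.id)
------------+------------
Engineering | 0          
Finance     | 4          
Legal       | 2          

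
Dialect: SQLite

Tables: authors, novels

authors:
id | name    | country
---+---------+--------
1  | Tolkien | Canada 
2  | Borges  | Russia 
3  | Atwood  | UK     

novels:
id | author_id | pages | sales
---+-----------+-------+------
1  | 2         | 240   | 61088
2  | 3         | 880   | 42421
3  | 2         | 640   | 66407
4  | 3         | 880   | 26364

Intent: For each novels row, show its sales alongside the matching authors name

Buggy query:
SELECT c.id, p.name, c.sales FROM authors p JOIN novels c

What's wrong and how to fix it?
Bug: Missing join condition: each novels row is matched to all authors rows instead of just its own

Fix: Specify the join condition linking the foreign key to the parent id

Corrected query:
SELECT c.id, p.name, c.sales FROM authors p JOIN novels c ON c.author_id = p.id

Result:
id | name   | sales
---+--------+------
1  | Borges | 61088
2  | Atwood | 42421
3  | Borges | 66407
4  | Atwood | 26364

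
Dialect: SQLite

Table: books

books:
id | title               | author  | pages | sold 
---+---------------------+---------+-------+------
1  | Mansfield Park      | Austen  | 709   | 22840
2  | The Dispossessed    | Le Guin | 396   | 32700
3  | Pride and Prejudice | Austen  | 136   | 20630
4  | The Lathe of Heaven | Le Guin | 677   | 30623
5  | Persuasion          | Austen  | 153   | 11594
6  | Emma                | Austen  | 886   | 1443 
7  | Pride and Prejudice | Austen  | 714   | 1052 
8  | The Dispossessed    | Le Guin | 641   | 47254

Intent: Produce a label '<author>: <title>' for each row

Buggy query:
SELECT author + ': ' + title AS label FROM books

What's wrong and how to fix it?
Bug: SQLite uses || for string concatenation; + coerces text to numbers (yielding 0)

Fix: Replace + with || to concatenate text

Corrected query:
SELECT author || ': ' || title AS label FROM books

Result:
label                       
----------------------------
Austen: Mansfield Park      
Le Guin: The Dispossessed   
Austen: Pride and Prejudice 
Le Guin: The Lathe of Heaven
Austen: Persuasion          
Austen: Emma                
Austen: Pride and Prejudice 
Le Guin: The Dispossessed   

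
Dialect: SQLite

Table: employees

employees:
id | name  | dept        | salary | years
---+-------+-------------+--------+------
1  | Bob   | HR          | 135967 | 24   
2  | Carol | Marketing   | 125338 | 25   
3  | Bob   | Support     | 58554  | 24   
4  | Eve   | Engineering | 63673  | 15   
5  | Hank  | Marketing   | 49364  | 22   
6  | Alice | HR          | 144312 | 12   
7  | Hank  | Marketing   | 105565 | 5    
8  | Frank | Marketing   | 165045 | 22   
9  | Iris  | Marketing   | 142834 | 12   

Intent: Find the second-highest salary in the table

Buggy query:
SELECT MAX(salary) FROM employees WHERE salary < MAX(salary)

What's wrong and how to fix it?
Bug: The inner MAX is an aggregate inside WHERE, which is not allowed

Fix: Compute the overall MAX in a subquery, then take MAX of rows below it

Corrected query:
SELECT MAX(salary) FROM employees WHERE salary < (SELECT MAX(salary) FROM employees)

Result:
MAX(salary)
-----------
144312     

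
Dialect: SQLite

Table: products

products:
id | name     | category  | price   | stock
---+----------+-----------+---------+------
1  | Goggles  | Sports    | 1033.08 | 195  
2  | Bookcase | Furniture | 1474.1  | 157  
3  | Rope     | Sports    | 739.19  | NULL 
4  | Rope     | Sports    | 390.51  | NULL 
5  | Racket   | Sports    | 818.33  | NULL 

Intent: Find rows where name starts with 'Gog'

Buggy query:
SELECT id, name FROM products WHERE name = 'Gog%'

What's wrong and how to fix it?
Bug: '=' compares the literal string including the % character; pattern matching needs LIKE

Fix: Use LIKE for wildcard pattern matching

Corrected query:
SELECT id, name FROM products WHERE name LIKE 'Gog%'

Result:
id | name   
---+--------
1  | Goggles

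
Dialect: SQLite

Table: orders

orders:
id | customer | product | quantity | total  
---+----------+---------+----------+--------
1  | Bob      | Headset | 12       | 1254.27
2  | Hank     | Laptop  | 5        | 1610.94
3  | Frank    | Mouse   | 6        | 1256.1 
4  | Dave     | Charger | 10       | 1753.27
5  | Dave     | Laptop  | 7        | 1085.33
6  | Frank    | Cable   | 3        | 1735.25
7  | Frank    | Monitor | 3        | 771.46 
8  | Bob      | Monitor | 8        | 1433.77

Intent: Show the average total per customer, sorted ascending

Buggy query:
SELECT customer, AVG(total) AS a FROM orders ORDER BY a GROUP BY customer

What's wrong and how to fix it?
Bug: GROUP BY must precede ORDER BY

Fix: Move ORDER BY to the end, after GROUP BY

Corrected query:
SELECT customer, AVG(total) AS a FROM orders GROUP BY customer ORDER BY a

Result:
customer | a      
---------+--------
Frank    | 1254.27
Bob      | 1344.02
Dave     | 1419.3 
Hank     | 1610.94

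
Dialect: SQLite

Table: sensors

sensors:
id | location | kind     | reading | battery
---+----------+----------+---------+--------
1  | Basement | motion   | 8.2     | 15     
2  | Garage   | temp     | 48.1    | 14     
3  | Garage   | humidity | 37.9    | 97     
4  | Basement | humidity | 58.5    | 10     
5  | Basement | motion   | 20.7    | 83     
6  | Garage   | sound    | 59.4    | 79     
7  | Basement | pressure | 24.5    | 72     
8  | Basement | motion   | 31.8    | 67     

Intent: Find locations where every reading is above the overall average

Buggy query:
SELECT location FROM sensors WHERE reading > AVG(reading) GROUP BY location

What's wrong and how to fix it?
Bug: AVG() is an aggregate; it can't sit directly in WHERE

Fix: Use a subquery for AVG and a HAVING MIN(...) filter so the condition holds for every row in the group

Corrected query:
SELECT location FROM sensors GROUP BY location HAVING MIN(reading) > (SELECT AVG(reading) FROM sensors)

Result:
location
--------
Garage  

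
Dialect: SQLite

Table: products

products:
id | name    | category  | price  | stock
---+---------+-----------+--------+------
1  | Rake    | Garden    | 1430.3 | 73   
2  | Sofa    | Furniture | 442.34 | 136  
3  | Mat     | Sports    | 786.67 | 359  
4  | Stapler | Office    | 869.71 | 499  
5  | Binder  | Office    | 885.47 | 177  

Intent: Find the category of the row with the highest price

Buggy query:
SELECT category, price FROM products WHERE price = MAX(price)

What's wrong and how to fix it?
Bug: MAX(price) is an aggregate and cannot be used directly in WHERE

Fix: Use a subquery: WHERE price = (SELECT MAX(price) FROM products)

Corrected query:
SELECT category, price FROM products WHERE price = (SELECT MAX(price) FROM products)

Result:
category | price 
---------+-------
Garden   | 1430.3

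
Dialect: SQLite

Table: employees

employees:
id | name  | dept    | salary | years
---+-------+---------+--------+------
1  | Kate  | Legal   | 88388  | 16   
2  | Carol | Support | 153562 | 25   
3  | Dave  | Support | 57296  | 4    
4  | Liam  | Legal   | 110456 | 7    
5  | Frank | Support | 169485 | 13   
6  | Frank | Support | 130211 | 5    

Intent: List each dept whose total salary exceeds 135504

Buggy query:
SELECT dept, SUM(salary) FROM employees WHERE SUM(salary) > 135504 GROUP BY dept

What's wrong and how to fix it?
Bug: SUM(salary) is an aggregate, but WHERE filters rows before aggregation

Fix: Use HAVING (which filters groups after aggregation) instead of WHERE

Corrected query:
SELECT dept, SUM(salary) FROM employees GROUP BY dept HAVING SUM(salary) > 135504

Result:
dept    | SUM(salary)
--------+------------
Legal   | 198844     
Support | 510554     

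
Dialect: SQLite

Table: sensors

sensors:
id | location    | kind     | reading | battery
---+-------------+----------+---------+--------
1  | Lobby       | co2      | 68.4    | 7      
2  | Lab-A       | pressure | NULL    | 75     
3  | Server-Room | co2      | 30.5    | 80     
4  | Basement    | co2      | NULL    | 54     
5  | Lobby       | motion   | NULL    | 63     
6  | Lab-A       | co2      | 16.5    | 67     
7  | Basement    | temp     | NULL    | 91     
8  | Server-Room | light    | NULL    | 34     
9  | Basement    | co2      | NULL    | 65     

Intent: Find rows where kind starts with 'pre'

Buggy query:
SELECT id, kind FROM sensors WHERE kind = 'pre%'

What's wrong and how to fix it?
Bug: Wildcards only work with LIKE; '=' treats '%' as a literal character

Fix: Use LIKE for wildcard pattern matching

Corrected query:
SELECT id, kind FROM sensors WHERE kind LIKE 'pre%'

Result:
id | kind    
---+---------
2  | pressure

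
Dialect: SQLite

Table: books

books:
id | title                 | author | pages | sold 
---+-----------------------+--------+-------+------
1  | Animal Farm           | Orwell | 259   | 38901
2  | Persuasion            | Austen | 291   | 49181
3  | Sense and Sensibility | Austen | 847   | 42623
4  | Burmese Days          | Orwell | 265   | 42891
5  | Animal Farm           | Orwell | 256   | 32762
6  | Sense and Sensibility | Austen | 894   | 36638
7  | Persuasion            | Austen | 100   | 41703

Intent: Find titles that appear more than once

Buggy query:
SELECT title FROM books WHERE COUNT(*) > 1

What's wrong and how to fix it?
Bug: WHERE can't reference COUNT(*); aggregates are computed after WHERE

Fix: GROUP BY title, then filter groups with HAVING COUNT(*) > 1

Corrected query:
SELECT title FROM books GROUP BY title HAVING COUNT(*) > 1

Result:
title                
---------------------
Animal Farm          
Persuasion           
Sense and Sensibility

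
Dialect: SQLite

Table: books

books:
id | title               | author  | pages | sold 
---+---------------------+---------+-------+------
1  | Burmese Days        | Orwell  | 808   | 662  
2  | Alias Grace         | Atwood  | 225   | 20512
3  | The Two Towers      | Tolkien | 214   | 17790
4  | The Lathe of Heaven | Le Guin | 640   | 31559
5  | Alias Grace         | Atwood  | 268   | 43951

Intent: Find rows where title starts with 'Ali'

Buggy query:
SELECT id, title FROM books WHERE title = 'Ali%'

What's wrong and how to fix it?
Bug: '=' compares the literal string including the % character; pattern matching needs LIKE

Fix: Replace '=' with LIKE so 'Ali%' is treated as a pattern

Corrected query:
SELECT id, title FROM books WHERE title LIKE 'Ali%'

Result:
id | title      
---+------------
2  | Alias Grace
5  | Alias Grace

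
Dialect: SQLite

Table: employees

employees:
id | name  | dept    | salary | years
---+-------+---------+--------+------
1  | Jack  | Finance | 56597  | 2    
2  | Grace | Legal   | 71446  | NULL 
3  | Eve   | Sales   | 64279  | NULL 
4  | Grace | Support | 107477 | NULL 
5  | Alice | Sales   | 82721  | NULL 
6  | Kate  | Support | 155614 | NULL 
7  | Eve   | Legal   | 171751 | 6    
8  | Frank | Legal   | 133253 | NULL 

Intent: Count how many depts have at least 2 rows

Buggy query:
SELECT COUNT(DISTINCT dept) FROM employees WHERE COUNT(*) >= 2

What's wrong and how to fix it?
Bug: WHERE filters individual rows, not groups, so a group-level COUNT is invalid there

Fix: Use a subquery that GROUPs and filters with HAVING, then count its rows

Corrected query:
SELECT COUNT(*) FROM (SELECT dept FROM employees GROUP BY dept HAVING COUNT(*) >= 2)

Result:
COUNT(*)
--------
3       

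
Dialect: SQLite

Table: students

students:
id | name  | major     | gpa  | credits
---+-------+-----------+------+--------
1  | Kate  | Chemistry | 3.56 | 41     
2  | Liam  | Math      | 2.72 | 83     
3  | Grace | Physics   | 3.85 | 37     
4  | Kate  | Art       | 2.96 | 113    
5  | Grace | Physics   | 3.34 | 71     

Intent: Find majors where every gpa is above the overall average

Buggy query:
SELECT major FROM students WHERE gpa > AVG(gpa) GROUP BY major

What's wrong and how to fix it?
Bug: WHERE evaluates per row before aggregation, so AVG() is unavailable

Fix: Use a subquery for AVG and a HAVING MIN(...) filter so the condition holds for every row in the group

Corrected query:
SELECT major FROM students GROUP BY major HAVING MIN(gpa) > (SELECT AVG(gpa) FROM students)

Result:
major    
---------
Chemistry
Physics  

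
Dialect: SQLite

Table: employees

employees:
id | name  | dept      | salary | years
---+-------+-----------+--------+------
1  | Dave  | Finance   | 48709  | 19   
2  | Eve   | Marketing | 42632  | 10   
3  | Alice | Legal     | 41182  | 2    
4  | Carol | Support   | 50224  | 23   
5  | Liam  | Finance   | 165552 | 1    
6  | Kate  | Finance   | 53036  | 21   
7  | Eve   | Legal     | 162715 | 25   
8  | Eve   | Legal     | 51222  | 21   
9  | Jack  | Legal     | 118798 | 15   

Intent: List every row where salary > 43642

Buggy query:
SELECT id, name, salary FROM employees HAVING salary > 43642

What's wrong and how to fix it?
Bug: HAVING filters the output of aggregation, but this query has no GROUP BY and no aggregate functions, so SQLite rejects it (HAVING clause on a non-aggregate query); the condition here is per row

Fix: Replace HAVING with WHERE since the condition applies to individual rows

Corrected query:
SELECT id, name, salary FROM employees WHERE salary > 43642

Result:
id | name  | salary
---+-------+-------
1  | Dave  | 48709 
4  | Carol | 50224 
5  | Liam  | 165552
6  | Kate  | 53036 
7  | Eve   | 162715
8  | Eve   | 51222 
9  | Jack  | 118798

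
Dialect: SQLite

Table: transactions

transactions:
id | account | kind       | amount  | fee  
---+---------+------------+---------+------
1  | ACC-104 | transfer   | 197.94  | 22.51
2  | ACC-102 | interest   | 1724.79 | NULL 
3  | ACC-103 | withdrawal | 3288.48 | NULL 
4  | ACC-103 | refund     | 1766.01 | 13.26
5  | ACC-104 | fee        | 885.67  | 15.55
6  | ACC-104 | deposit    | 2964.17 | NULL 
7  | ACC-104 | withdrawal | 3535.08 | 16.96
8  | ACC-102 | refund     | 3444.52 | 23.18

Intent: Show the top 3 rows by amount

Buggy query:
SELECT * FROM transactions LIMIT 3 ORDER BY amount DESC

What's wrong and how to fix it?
Bug: LIMIT must come after ORDER BY

Fix: Sort with ORDER BY, then apply LIMIT

Corrected query:
SELECT * FROM transactions ORDER BY amount DESC LIMIT 3

Result:
id | account | kind       | amount  | fee  
---+---------+------------+---------+------
7  | ACC-104 | withdrawal | 3535.08 | 16.96
8  | ACC-102 | refund     | 3444.52 | 23.18
3  | ACC-103 | withdrawal | 3288.48 | NULL 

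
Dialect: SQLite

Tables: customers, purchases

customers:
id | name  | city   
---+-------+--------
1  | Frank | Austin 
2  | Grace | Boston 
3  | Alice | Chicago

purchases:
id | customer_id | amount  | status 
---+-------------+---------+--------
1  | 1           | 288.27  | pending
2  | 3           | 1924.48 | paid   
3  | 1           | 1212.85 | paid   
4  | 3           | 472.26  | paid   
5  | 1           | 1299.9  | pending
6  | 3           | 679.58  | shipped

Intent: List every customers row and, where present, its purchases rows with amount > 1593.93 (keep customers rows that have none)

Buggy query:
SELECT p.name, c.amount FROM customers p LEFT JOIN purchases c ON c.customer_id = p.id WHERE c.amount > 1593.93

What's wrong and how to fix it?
Bug: A WHERE condition on the right-hand table after LEFT JOIN drops unmatched parents

Fix: Move the right-table condition into the ON clause so unmatched parents are kept

Corrected query:
SELECT p.name, c.amount FROM customers p LEFT JOIN purchases c ON c.customer_id = p.id AND c.amount > 1593.93

Result:
name  | amount 
------+--------
Frank | NULL   
Grace | NULL   
Alice | 1924.48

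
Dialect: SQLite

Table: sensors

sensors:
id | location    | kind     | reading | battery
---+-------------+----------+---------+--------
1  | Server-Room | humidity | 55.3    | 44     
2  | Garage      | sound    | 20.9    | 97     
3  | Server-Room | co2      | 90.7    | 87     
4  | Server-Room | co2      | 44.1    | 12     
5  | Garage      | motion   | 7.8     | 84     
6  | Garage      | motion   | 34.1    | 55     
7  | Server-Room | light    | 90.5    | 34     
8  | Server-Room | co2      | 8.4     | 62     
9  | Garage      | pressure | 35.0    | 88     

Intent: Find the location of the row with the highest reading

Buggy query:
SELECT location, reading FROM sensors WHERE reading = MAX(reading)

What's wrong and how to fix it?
Bug: WHERE is evaluated per row; an aggregate over the whole table isn't defined there

Fix: Use a subquery: WHERE reading = (SELECT MAX(reading) FROM sensors)

Corrected query:
SELECT location, reading FROM sensors WHERE reading = (SELECT MAX(reading) FROM sensors)

Result:
location    | reading
------------+--------
Server-Room | 90.7   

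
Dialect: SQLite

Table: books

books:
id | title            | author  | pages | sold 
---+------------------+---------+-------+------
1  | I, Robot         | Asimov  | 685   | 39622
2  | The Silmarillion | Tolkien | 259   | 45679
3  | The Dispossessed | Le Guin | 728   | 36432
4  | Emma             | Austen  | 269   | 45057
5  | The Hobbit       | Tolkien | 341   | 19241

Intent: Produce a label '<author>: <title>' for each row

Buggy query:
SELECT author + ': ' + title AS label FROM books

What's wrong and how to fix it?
Bug: '+' is numeric addition; on text columns SQLite converts them to 0 instead of concatenating

Fix: Replace + with || to concatenate text

Corrected query:
SELECT author || ': ' || title AS label FROM books

Result:
label                    
-------------------------
Asimov: I, Robot         
Tolkien: The Silmarillion
Le Guin: The Dispossessed
Austen: Emma             
Tolkien: The Hobbit      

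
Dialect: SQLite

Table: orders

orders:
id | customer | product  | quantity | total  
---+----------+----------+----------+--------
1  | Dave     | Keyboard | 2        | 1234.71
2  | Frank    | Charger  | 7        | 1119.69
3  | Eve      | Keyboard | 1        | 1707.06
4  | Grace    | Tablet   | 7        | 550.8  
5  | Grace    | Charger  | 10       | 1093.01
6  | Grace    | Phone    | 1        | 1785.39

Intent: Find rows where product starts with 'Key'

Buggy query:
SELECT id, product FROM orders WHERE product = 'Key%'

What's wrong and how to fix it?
Bug: '=' compares the literal string including the % character; pattern matching needs LIKE

Fix: Replace '=' with LIKE so 'Key%' is treated as a pattern

Corrected query:
SELECT id, product FROM orders WHERE product LIKE 'Key%'

Result:
id | product 
---+---------
1  | Keyboard
3  | Keyboard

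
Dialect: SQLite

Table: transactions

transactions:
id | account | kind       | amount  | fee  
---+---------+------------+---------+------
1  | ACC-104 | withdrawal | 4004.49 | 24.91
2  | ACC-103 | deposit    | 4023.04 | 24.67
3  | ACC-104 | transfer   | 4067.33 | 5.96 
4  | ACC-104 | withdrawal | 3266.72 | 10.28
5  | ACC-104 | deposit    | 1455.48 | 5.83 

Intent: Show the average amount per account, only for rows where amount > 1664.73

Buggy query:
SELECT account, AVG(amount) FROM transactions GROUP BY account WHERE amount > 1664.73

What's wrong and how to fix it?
Bug: WHERE cannot follow GROUP BY

Fix: Place WHERE between FROM and GROUP BY

Corrected query:
SELECT account, AVG(amount) FROM transactions WHERE amount > 1664.73 GROUP BY account

Result:
account | AVG(amount)
--------+------------
ACC-103 | 4023.04    
ACC-104 | 3779.513333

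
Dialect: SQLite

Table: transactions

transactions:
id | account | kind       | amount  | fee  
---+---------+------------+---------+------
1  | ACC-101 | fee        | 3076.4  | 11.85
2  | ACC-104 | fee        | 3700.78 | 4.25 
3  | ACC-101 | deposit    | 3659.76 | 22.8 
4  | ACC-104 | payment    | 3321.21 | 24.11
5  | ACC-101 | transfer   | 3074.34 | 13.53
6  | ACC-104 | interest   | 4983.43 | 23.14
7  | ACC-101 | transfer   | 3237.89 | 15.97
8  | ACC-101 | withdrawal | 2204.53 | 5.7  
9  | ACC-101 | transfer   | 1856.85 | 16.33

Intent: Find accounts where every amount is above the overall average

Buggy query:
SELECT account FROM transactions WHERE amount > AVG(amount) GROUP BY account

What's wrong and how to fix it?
Bug: AVG() is an aggregate; it can't sit directly in WHERE

Fix: Compute the overall average in a scalar subquery and compare each group's MIN against it in HAVING

Corrected query:
SELECT account FROM transactions GROUP BY account HAVING MIN(amount) > (SELECT AVG(amount) FROM transactions)

Result:
account
-------
ACC-104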